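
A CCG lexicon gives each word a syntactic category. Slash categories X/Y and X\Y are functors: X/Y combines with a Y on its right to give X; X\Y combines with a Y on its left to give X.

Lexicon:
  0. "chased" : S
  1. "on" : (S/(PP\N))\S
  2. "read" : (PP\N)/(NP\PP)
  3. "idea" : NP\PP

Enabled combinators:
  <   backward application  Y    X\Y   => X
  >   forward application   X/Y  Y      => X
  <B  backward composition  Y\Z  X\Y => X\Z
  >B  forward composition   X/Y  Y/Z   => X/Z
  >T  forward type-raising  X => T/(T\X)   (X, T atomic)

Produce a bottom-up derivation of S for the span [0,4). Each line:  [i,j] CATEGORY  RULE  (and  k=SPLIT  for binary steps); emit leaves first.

[0,4] S   >
  [0,2] S/(PP\N)   <
    [0,1] "chased" : S
    [1,2] "on" : (S/(PP\N))\S
  [2,4] PP\N   >
    [2,3] "read" : (PP\N)/(NP\PP)
    [3,4] "idea" : NP\PP

[0,1] S  lex  "chased"
[1,2] (S/(PP\N))\S  lex  "on"
[0,2] S/(PP\N)  <  k=1
[2,3] (PP\N)/(NP\PP)  lex  "read"
[3,4] NP\PP  lex  "idea"
[2,4] PP\N  >  k=3
[0,4] S  >  k=2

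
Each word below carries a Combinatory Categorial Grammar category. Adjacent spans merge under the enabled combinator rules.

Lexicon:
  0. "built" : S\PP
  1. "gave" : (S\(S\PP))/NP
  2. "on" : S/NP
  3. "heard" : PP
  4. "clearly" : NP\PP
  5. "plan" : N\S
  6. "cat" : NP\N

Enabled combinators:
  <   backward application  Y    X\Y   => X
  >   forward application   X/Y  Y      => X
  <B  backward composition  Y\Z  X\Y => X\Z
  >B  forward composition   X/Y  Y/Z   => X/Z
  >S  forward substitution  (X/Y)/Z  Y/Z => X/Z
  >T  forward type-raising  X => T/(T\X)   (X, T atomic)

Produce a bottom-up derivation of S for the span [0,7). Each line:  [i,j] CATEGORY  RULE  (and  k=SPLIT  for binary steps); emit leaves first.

[0,7] S   <
  [0,1] "built" : S\PP
  [1,7] S\(S\PP)   >
    [1,2] "gave" : (S\(S\PP))/NP
    [2,7] NP   <
      [2,5] S   >
        [2,3] "on" : S/NP
        [3,5] NP   <
          [3,4] "heard" : PP
          [4,5] "clearly" : NP\PP
      [5,7] NP\S   <B
        [5,6] "plan" : N\S
        [6,7] "cat" : NP\N

[0,1] S\PP  lex  "built"
[1,2] (S\(S\PP))/NP  lex  "gave"
[2,3] S/NP  lex  "on"
[3,4] PP  lex  "heard"
[4,5] NP\PP  lex  "clearly"
[3,5] NP  <  k=4
[2,5] S  >  k=3
[5,6] N\S  lex  "plan"
[6,7] NP\N  lex  "cat"
[5,7] NP\S  <B  k=6
[2,7] NP  <  k=5
[1,7] S\(S\PP)  >  k=2
[0,7] S  <  k=1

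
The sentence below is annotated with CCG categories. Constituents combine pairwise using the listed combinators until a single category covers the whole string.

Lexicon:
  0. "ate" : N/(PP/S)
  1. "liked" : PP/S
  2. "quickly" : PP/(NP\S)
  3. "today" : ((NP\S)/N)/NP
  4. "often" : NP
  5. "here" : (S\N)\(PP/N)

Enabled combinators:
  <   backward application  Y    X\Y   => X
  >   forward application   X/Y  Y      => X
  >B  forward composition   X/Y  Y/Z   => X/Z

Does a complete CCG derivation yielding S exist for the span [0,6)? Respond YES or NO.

[0,6] S   <
  [0,2] N   >
    [0,1] "ate" : N/(PP/S)
    [1,2] "liked" : PP/S
  [2,6] S\N   <
    [2,5] PP/N   >B
      [2,3] "quickly" : PP/(NP\S)
      [3,5] (NP\S)/N   >
        [3,4] "today" : ((NP\S)/N)/NP
        [4,5] "often" : NP
    [5,6] "here" : (S\N)\(PP/N)

YES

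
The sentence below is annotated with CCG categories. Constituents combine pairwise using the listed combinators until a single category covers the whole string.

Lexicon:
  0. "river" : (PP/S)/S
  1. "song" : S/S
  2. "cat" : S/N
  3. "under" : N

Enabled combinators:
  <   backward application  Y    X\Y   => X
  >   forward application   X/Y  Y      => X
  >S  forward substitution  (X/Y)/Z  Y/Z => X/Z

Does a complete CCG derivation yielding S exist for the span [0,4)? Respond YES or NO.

(PP/S)/S S/S S/N N
CKY chart[0,4] = {PP, PP/S}; S ∉ chart

NO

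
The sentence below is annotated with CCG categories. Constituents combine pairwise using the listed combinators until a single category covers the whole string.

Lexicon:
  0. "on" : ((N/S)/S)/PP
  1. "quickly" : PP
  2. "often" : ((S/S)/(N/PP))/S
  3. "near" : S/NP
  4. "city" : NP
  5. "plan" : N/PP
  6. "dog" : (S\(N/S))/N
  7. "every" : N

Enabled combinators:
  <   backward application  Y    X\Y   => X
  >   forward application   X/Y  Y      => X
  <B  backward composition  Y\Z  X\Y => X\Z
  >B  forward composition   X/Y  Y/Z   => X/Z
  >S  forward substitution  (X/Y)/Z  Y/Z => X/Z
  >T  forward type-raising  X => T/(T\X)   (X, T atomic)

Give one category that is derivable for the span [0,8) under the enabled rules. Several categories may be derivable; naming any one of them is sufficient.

S

[0,8] S   <
  [0,6] N/S   >S
    [0,2] (N/S)/S   >
      [0,1] "on" : ((N/S)/S)/PP
      [1,2] "quickly" : PP
    [2,6] S/S   >
      [2,5] (S/S)/(N/PP)   >
        [2,3] "often" : ((S/S)/(N/PP))/S
        [3,5] S   >
          [3,4] "near" : S/NP
          [4,5] "city" : NP
      [5,6] "plan" : N/PP
  [6,8] S\(N/S)   >
    [6,7] "dog" : (S\(N/S))/N
    [7,8] "every" : N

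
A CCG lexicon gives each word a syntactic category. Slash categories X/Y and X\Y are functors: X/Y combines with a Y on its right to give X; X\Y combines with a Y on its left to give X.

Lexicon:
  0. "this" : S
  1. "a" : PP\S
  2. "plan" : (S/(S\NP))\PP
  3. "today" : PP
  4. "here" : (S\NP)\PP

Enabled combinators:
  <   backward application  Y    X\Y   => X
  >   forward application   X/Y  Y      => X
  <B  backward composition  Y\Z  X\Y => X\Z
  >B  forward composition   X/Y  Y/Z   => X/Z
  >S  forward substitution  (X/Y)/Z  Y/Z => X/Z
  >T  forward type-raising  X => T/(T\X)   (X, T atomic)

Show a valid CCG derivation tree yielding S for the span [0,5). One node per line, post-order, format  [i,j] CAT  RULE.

[0,5] S   >
  [0,3] S/(S\NP)   <
    [0,2] PP   <
      [0,1] "this" : S
      [1,2] "a" : PP\S
    [2,3] "plan" : (S/(S\NP))\PP
  [3,5] S\NP   <
    [3,4] "today" : PP
    [4,5] "here" : (S\NP)\PP

[0,1] S  lex  "this"
[1,2] PP\S  lex  "a"
[0,2] PP  <  k=1
[2,3] (S/(S\NP))\PP  lex  "plan"
[0,3] S/(S\NP)  <  k=2
[3,4] PP  lex  "today"
[4,5] (S\NP)\PP  lex  "here"
[3,5] S\NP  <  k=4
[0,5] S  >  k=3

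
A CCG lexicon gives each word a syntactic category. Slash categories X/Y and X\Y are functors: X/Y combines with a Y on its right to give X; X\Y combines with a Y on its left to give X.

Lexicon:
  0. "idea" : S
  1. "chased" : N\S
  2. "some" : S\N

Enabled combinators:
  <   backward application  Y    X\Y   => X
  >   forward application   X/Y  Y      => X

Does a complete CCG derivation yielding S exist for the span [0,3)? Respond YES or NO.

YES

[0,3] S   <
  [0,2] N   <
    [0,1] "idea" : S
    [1,2] "chased" : N\S
  [2,3] "some" : S\N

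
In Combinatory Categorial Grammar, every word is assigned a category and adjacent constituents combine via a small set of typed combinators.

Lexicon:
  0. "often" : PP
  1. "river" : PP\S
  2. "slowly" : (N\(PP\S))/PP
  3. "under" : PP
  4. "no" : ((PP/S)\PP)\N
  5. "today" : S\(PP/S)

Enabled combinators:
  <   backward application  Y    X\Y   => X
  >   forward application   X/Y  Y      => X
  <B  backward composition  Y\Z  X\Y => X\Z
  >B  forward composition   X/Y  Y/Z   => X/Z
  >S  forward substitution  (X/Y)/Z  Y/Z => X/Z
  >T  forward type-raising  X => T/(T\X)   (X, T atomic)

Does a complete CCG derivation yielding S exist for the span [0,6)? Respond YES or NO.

[0,6] S   <
  [0,5] PP/S   <
    [0,1] "often" : PP
    [1,5] (PP/S)\PP   <
      [1,4] N   <
        [1,2] "river" : PP\S
        [2,4] N\(PP\S)   >
          [2,3] "slowly" : (N\(PP\S))/PP
          [3,4] "under" : PP
      [4,5] "no" : ((PP/S)\PP)\N
  [5,6] "today" : S\(PP/S)

YES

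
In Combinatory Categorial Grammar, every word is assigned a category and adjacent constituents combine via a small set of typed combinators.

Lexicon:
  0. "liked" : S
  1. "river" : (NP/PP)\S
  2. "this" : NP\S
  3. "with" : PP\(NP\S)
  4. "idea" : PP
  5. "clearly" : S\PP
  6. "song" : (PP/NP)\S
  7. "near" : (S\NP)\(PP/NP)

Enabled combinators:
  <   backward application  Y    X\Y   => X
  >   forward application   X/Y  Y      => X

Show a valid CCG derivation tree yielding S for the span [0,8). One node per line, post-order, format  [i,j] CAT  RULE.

[0,1] S  lex  "liked"
[1,2] (NP/PP)\S  lex  "river"
[0,2] NP/PP  <  k=1
[2,3] NP\S  lex  "this"
[3,4] PP\(NP\S)  lex  "with"
[2,4] PP  <  k=3
[0,4] NP  >  k=2
[4,5] PP  lex  "idea"
[5,6] S\PP  lex  "clearly"
[4,6] S  <  k=5
[6,7] (PP/NP)\S  lex  "song"
[4,7] PP/NP  <  k=6
[7,8] (S\NP)\(PP/NP)  lex  "near"
[4,8] S\NP  <  k=7
[0,8] S  <  k=4

[0,8] S   <
  [0,4] NP   >
    [0,2] NP/PP   <
      [0,1] "liked" : S
      [1,2] "river" : (NP/PP)\S
    [2,4] PP   <
      [2,3] "this" : NP\S
      [3,4] "with" : PP\(NP\S)
  [4,8] S\NP   <
    [4,7] PP/NP   <
      [4,6] S   <
        [4,5] "idea" : PP
        [5,6] "clearly" : S\PP
      [6,7] "song" : (PP/NP)\S
    [7,8] "near" : (S\NP)\(PP/NP)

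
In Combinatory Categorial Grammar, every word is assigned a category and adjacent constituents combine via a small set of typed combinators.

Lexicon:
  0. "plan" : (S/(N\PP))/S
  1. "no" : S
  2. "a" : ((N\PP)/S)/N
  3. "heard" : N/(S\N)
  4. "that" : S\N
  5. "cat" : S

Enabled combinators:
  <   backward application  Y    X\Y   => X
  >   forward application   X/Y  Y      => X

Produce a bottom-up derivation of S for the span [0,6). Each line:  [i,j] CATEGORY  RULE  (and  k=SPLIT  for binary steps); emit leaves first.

[0,6] S   >
  [0,2] S/(N\PP)   >
    [0,1] "plan" : (S/(N\PP))/S
    [1,2] "no" : S
  [2,6] N\PP   >
    [2,5] (N\PP)/S   >
      [2,3] "a" : ((N\PP)/S)/N
      [3,5] N   >
        [3,4] "heard" : N/(S\N)
        [4,5] "that" : S\N
    [5,6] "cat" : S

[0,1] (S/(N\PP))/S  lex  "plan"
[1,2] S  lex  "no"
[0,2] S/(N\PP)  >  k=1
[2,3] ((N\PP)/S)/N  lex  "a"
[3,4] N/(S\N)  lex  "heard"
[4,5] S\N  lex  "that"
[3,5] N  >  k=4
[2,5] (N\PP)/S  >  k=3
[5,6] S  lex  "cat"
[2,6] N\PP  >  k=5
[0,6] S  >  k=2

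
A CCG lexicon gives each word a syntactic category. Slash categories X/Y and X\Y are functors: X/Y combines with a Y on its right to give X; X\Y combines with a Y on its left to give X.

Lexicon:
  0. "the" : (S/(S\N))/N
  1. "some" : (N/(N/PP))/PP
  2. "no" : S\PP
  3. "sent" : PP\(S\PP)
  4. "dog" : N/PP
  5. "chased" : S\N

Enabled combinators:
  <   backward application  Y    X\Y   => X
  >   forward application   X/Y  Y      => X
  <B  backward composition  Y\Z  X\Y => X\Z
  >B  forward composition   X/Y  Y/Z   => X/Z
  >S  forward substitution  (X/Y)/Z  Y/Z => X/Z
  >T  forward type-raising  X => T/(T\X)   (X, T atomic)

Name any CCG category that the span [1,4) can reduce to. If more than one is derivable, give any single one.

N/(N/PP)

[0,6] S   >
  [0,5] S/(S\N)   >
    [0,1] "the" : (S/(S\N))/N
    [1,5] N   >
      [1,4] N/(N/PP)   >
        [1,2] "some" : (N/(N/PP))/PP
        [2,4] PP   <
          [2,3] "no" : S\PP
          [3,4] "sent" : PP\(S\PP)
      [4,5] "dog" : N/PP
  [5,6] "chased" : S\N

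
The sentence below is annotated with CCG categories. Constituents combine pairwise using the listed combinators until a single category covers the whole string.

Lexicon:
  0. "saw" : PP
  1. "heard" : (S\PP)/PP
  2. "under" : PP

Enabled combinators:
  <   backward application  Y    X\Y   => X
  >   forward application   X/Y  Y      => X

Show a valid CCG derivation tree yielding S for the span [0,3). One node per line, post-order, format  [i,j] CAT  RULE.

[0,3] S   <
  [0,1] "saw" : PP
  [1,3] S\PP   >
    [1,2] "heard" : (S\PP)/PP
    [2,3] "under" : PP

[0,1] PP  lex  "saw"
[1,2] (S\PP)/PP  lex  "heard"
[2,3] PP  lex  "under"
[1,3] S\PP  >  k=2
[0,3] S  <  k=1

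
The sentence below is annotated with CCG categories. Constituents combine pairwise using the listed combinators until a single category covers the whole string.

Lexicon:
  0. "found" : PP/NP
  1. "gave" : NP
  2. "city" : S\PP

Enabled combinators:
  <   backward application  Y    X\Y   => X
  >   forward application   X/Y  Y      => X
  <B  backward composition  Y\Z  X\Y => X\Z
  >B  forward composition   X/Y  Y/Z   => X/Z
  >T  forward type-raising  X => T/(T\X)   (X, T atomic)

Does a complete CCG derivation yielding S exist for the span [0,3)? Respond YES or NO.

YES

[0,3] S   <
  [0,2] PP   >
    [0,1] "found" : PP/NP
    [1,2] "gave" : NP
  [2,3] "city" : S\PP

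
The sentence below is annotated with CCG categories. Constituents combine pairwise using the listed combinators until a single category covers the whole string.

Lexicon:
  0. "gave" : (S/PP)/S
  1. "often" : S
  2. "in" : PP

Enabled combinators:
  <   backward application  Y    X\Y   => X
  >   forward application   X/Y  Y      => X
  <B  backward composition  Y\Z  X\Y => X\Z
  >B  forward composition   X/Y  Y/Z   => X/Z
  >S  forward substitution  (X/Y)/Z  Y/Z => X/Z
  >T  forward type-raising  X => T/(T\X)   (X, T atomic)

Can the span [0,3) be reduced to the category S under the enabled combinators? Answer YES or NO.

[0,3] S   >
  [0,2] S/PP   >
    [0,1] "gave" : (S/PP)/S
    [1,2] "often" : S
  [2,3] "in" : PP

YES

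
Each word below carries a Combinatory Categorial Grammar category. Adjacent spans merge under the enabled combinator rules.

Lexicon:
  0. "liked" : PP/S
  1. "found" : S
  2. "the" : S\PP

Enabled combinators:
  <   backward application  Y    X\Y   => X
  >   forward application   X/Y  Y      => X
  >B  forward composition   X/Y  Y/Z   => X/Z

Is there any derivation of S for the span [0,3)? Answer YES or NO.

YES

[0,3] S   <
  [0,2] PP   >
    [0,1] "liked" : PP/S
    [1,2] "found" : S
  [2,3] "the" : S\PP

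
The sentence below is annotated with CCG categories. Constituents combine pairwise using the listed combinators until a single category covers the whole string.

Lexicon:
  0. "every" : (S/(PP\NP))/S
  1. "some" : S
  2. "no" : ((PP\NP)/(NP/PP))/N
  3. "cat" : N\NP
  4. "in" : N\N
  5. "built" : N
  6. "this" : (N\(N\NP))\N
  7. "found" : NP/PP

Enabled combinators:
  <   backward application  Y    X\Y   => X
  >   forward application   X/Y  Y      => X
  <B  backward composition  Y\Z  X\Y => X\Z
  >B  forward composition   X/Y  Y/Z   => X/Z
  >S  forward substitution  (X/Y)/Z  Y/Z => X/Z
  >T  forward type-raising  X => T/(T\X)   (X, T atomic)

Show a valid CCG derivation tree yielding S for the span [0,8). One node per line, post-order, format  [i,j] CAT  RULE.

[0,1] (S/(PP\NP))/S  lex  "every"
[1,2] S  lex  "some"
[0,2] S/(PP\NP)  >  k=1
[2,3] ((PP\NP)/(NP/PP))/N  lex  "no"
[3,4] N\NP  lex  "cat"
[4,5] N\N  lex  "in"
[3,5] N\NP  <B  k=4
[5,6] N  lex  "built"
[6,7] (N\(N\NP))\N  lex  "this"
[5,7] N\(N\NP)  <  k=6
[3,7] N  <  k=5
[2,7] (PP\NP)/(NP/PP)  >  k=3
[7,8] NP/PP  lex  "found"
[2,8] PP\NP  >  k=7
[0,8] S  >  k=2

[0,8] S   >
  [0,2] S/(PP\NP)   >
    [0,1] "every" : (S/(PP\NP))/S
    [1,2] "some" : S
  [2,8] PP\NP   >
    [2,7] (PP\NP)/(NP/PP)   >
      [2,3] "no" : ((PP\NP)/(NP/PP))/N
      [3,7] N   <
        [3,5] N\NP   <B
          [3,4] "cat" : N\NP
          [4,5] "in" : N\N
        [5,7] N\(N\NP)   <
          [5,6] "built" : N
          [6,7] "this" : (N\(N\NP))\N
    [7,8] "found" : NP/PP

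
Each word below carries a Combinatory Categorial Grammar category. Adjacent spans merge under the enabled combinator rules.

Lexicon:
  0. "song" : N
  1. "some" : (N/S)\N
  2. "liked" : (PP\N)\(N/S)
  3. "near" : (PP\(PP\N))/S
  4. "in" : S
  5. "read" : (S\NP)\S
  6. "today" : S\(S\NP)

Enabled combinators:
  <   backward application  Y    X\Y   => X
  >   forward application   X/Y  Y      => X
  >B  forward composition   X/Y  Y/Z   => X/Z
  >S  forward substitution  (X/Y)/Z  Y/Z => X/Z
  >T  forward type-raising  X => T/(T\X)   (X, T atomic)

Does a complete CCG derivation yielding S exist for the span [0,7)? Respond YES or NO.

N (N/S)\N (PP\N)\(N/S) (PP\(PP\N))/S S (S\NP)\S S\(S\NP)
CKY chart[0,7] = {N/(N\PP), NP/(NP\PP), PP, PP/(PP\PP), S/(S\PP)}; S ∉ chart

NO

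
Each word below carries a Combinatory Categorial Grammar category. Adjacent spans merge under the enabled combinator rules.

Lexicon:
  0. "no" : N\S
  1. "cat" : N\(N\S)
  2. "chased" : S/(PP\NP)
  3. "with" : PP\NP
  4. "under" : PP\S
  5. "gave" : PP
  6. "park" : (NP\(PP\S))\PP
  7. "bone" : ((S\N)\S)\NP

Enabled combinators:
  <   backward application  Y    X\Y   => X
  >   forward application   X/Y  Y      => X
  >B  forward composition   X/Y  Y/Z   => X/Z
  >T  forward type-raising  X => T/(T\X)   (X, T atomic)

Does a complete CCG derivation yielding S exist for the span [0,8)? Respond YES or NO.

YES

[0,8] S   <
  [0,2] N   <
    [0,1] "no" : N\S
    [1,2] "cat" : N\(N\S)
  [2,8] S\N   <
    [2,4] S   >
      [2,3] "chased" : S/(PP\NP)
      [3,4] "with" : PP\NP
    [4,8] (S\N)\S   <
      [4,7] NP   <
        [4,5] "under" : PP\S
        [5,7] NP\(PP\S)   <
          [5,6] "gave" : PP
          [6,7] "park" : (NP\(PP\S))\PP
      [7,8] "bone" : ((S\N)\S)\NP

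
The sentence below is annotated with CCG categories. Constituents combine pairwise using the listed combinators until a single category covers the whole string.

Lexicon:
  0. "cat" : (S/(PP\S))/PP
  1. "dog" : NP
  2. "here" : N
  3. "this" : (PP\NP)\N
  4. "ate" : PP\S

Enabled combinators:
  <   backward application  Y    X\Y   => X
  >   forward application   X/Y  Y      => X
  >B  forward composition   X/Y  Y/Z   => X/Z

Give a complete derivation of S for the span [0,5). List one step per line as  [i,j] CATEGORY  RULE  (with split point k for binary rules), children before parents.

[0,5] S   >
  [0,4] S/(PP\S)   >
    [0,1] "cat" : (S/(PP\S))/PP
    [1,4] PP   <
      [1,2] "dog" : NP
      [2,4] PP\NP   <
        [2,3] "here" : N
        [3,4] "this" : (PP\NP)\N
  [4,5] "ate" : PP\S

[0,1] (S/(PP\S))/PP  lex  "cat"
[1,2] NP  lex  "dog"
[2,3] N  lex  "here"
[3,4] (PP\NP)\N  lex  "this"
[2,4] PP\NP  <  k=3
[1,4] PP  <  k=2
[0,4] S/(PP\S)  >  k=1
[4,5] PP\S  lex  "ate"
[0,5] S  >  k=4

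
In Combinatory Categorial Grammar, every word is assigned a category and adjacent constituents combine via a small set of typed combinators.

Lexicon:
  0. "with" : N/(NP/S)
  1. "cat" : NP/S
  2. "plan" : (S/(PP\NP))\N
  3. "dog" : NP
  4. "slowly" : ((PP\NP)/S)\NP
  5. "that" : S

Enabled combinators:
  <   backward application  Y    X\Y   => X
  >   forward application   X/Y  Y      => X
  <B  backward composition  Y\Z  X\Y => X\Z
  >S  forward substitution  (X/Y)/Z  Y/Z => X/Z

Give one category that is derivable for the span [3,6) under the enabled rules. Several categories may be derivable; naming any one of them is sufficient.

PP\NP

[0,6] S   >
  [0,3] S/(PP\NP)   <
    [0,2] N   >
      [0,1] "with" : N/(NP/S)
      [1,2] "cat" : NP/S
    [2,3] "plan" : (S/(PP\NP))\N
  [3,6] PP\NP   >
    [3,5] (PP\NP)/S   <
      [3,4] "dog" : NP
      [4,5] "slowly" : ((PP\NP)/S)\NP
    [5,6] "that" : S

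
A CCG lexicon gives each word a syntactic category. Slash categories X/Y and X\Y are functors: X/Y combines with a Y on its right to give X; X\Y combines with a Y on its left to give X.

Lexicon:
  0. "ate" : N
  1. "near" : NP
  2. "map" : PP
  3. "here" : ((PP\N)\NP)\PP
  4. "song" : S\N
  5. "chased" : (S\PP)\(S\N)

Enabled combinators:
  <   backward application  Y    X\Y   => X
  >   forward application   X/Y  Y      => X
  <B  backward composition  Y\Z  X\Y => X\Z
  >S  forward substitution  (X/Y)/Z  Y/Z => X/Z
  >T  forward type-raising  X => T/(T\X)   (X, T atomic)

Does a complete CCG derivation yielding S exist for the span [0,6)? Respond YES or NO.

YES

[0,6] S   <
  [0,4] PP   >
    [0,1] PP/(PP\N)   >T
      [0,1] "ate" : N
    [1,4] PP\N   <
      [1,2] "near" : NP
      [2,4] (PP\N)\NP   <
        [2,3] "map" : PP
        [3,4] "here" : ((PP\N)\NP)\PP
  [4,6] S\PP   <
    [4,5] "song" : S\N
    [5,6] "chased" : (S\PP)\(S\N)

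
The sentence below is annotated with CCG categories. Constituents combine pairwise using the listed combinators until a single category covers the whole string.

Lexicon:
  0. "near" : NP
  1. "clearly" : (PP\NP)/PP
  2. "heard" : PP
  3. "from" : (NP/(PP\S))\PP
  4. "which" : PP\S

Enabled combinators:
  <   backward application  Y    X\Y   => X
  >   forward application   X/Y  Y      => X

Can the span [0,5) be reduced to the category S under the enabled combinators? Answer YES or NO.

NP (PP\NP)/PP PP (NP/(PP\S))\PP PP\S
CKY chart[0,5] = {NP}; S ∉ chart

NO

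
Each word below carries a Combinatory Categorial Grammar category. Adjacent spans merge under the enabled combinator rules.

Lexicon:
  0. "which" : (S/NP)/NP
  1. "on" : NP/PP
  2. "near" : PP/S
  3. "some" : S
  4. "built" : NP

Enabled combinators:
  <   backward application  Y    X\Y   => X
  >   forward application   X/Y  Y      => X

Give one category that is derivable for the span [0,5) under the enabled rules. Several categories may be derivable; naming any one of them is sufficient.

[0,5] S   >
  [0,4] S/NP   >
    [0,1] "which" : (S/NP)/NP
    [1,4] NP   >
      [1,2] "on" : NP/PP
      [2,4] PP   >
        [2,3] "near" : PP/S
        [3,4] "some" : S
  [4,5] "built" : NP

S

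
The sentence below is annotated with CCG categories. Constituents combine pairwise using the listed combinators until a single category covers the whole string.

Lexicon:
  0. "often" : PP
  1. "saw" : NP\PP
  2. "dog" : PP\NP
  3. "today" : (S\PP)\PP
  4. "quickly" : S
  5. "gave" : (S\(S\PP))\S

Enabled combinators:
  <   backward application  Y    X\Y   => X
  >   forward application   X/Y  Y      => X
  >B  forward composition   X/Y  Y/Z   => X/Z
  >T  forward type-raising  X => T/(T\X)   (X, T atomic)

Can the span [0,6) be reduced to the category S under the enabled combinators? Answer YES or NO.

[0,6] S   <
  [0,4] S\PP   <
    [0,3] PP   <
      [0,2] NP   >
        [0,1] NP/(NP\PP)   >T
          [0,1] "often" : PP
        [1,2] "saw" : NP\PP
      [2,3] "dog" : PP\NP
    [3,4] "today" : (S\PP)\PP
  [4,6] S\(S\PP)   <
    [4,5] "quickly" : S
    [5,6] "gave" : (S\(S\PP))\S

YES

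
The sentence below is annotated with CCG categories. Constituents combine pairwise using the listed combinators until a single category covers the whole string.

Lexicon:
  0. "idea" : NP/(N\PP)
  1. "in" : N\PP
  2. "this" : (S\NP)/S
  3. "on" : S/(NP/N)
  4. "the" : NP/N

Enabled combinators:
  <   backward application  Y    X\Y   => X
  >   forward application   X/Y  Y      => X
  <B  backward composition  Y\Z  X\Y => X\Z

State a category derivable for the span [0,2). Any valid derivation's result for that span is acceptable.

NP

[0,5] S   <
  [0,2] NP   >
    [0,1] "idea" : NP/(N\PP)
    [1,2] "in" : N\PP
  [2,5] S\NP   >
    [2,3] "this" : (S\NP)/S
    [3,5] S   >
      [3,4] "on" : S/(NP/N)
      [4,5] "the" : NP/N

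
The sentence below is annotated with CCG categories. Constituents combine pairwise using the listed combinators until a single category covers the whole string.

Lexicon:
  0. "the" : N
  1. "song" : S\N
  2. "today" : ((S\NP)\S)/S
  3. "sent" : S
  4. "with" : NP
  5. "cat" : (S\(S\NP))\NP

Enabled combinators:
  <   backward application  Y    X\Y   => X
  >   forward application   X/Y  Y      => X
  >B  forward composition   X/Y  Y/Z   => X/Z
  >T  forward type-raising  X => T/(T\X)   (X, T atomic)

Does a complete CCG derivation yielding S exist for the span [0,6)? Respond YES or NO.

YES

[0,6] S   <
  [0,4] S\NP   <
    [0,2] S   <
      [0,1] "the" : N
      [1,2] "song" : S\N
    [2,4] (S\NP)\S   >
      [2,3] "today" : ((S\NP)\S)/S
      [3,4] "sent" : S
  [4,6] S\(S\NP)   <
    [4,5] "with" : NP
    [5,6] "cat" : (S\(S\NP))\NP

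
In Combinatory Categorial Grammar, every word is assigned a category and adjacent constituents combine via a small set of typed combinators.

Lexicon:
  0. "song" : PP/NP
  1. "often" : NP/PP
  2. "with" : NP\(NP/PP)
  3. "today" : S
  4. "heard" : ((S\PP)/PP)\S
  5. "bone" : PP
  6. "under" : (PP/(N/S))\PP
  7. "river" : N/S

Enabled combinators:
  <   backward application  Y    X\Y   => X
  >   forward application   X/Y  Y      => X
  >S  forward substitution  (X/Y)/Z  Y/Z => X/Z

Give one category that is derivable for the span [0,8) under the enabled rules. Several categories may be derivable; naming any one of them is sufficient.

S

[0,8] S   <
  [0,3] PP   >
    [0,1] "song" : PP/NP
    [1,3] NP   <
      [1,2] "often" : NP/PP
      [2,3] "with" : NP\(NP/PP)
  [3,8] S\PP   >
    [3,5] (S\PP)/PP   <
      [3,4] "today" : S
      [4,5] "heard" : ((S\PP)/PP)\S
    [5,8] PP   >
      [5,7] PP/(N/S)   <
        [5,6] "bone" : PP
        [6,7] "under" : (PP/(N/S))\PP
      [7,8] "river" : N/S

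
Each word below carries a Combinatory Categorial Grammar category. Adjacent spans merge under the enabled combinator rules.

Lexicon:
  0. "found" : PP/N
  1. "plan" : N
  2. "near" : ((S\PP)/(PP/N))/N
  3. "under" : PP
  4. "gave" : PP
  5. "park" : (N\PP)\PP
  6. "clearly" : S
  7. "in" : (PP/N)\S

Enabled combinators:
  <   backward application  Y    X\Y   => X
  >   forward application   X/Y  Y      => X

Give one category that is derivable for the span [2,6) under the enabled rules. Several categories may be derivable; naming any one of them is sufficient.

(S\PP)/(PP/N)

[0,8] S   <
  [0,2] PP   >
    [0,1] "found" : PP/N
    [1,2] "plan" : N
  [2,8] S\PP   >
    [2,6] (S\PP)/(PP/N)   >
      [2,3] "near" : ((S\PP)/(PP/N))/N
      [3,6] N   <
        [3,4] "under" : PP
        [4,6] N\PP   <
          [4,5] "gave" : PP
          [5,6] "park" : (N\PP)\PP
    [6,8] PP/N   <
      [6,7] "clearly" : S
      [7,8] "in" : (PP/N)\S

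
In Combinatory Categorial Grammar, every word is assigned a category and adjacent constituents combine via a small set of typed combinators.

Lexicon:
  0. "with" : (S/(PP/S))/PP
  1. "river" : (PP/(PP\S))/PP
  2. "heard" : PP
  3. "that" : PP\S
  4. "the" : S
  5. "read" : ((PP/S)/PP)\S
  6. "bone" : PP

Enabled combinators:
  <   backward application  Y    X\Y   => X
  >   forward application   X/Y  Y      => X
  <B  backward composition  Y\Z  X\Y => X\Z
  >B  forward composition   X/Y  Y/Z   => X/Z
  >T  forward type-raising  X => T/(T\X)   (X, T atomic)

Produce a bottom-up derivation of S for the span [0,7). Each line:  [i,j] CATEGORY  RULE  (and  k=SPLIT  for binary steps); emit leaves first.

[0,1] (S/(PP/S))/PP  lex  "with"
[1,2] (PP/(PP\S))/PP  lex  "river"
[2,3] PP  lex  "heard"
[1,3] PP/(PP\S)  >  k=2
[3,4] PP\S  lex  "that"
[1,4] PP  >  k=3
[0,4] S/(PP/S)  >  k=1
[4,5] S  lex  "the"
[5,6] ((PP/S)/PP)\S  lex  "read"
[4,6] (PP/S)/PP  <  k=5
[6,7] PP  lex  "bone"
[4,7] PP/S  >  k=6
[0,7] S  >  k=4

[0,7] S   >
  [0,4] S/(PP/S)   >
    [0,1] "with" : (S/(PP/S))/PP
    [1,4] PP   >
      [1,3] PP/(PP\S)   >
        [1,2] "river" : (PP/(PP\S))/PP
        [2,3] "heard" : PP
      [3,4] "that" : PP\S
  [4,7] PP/S   >
    [4,6] (PP/S)/PP   <
      [4,5] "the" : S
      [5,6] "read" : ((PP/S)/PP)\S
    [6,7] "bone" : PP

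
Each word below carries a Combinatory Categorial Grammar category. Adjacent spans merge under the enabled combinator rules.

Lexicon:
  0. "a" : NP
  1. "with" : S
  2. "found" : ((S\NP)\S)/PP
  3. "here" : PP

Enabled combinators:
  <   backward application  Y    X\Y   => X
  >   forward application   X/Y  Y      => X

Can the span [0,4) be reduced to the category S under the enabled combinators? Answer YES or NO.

YES

[0,4] S   <
  [0,1] "a" : NP
  [1,4] S\NP   <
    [1,2] "with" : S
    [2,4] (S\NP)\S   >
      [2,3] "found" : ((S\NP)\S)/PP
      [3,4] "here" : PP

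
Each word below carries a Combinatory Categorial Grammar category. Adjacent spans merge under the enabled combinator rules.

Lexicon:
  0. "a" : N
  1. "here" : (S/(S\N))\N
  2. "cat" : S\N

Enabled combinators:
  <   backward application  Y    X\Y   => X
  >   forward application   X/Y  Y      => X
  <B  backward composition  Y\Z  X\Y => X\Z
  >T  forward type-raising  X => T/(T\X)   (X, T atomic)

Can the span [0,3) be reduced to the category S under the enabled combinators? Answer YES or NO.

YES

[0,3] S   >
  [0,2] S/(S\N)   <
    [0,1] "a" : N
    [1,2] "here" : (S/(S\N))\N
  [2,3] "cat" : S\N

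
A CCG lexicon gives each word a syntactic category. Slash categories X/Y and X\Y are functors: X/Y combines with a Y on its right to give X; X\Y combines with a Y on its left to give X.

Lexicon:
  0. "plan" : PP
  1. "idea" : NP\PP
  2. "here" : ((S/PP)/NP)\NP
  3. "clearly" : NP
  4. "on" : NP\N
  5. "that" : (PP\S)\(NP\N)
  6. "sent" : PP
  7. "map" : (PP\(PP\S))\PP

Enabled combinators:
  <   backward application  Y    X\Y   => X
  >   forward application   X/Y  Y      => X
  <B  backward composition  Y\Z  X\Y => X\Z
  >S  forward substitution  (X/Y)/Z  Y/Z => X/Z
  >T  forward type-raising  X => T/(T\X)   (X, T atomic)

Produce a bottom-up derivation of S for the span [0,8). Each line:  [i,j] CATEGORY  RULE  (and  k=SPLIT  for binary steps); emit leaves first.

[0,1] PP  lex  "plan"
[1,2] NP\PP  lex  "idea"
[0,2] NP  <  k=1
[2,3] ((S/PP)/NP)\NP  lex  "here"
[0,3] (S/PP)/NP  <  k=2
[3,4] NP  lex  "clearly"
[0,4] S/PP  >  k=3
[4,5] NP\N  lex  "on"
[5,6] (PP\S)\(NP\N)  lex  "that"
[4,6] PP\S  <  k=5
[6,7] PP  lex  "sent"
[7,8] (PP\(PP\S))\PP  lex  "map"
[6,8] PP\(PP\S)  <  k=7
[4,8] PP  <  k=6
[0,8] S  >  k=4

[0,8] S   >
  [0,4] S/PP   >
    [0,3] (S/PP)/NP   <
      [0,2] NP   <
        [0,1] "plan" : PP
        [1,2] "idea" : NP\PP
      [2,3] "here" : ((S/PP)/NP)\NP
    [3,4] "clearly" : NP
  [4,8] PP   <
    [4,6] PP\S   <
      [4,5] "on" : NP\N
      [5,6] "that" : (PP\S)\(NP\N)
    [6,8] PP\(PP\S)   <
      [6,7] "sent" : PP
      [7,8] "map" : (PP\(PP\S))\PP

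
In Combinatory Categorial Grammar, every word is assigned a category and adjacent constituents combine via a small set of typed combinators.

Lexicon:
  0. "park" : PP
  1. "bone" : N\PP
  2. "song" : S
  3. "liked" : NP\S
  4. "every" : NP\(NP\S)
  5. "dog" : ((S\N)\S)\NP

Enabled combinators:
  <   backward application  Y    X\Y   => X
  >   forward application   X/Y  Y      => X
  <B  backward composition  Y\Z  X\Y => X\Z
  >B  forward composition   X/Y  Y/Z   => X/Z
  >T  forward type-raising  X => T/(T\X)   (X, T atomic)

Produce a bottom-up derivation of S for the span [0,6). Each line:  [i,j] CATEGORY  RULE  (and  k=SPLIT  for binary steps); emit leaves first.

[0,1] PP  lex  "park"
[1,2] N\PP  lex  "bone"
[2,3] S  lex  "song"
[3,4] NP\S  lex  "liked"
[4,5] NP\(NP\S)  lex  "every"
[3,5] NP  <  k=4
[5,6] ((S\N)\S)\NP  lex  "dog"
[3,6] (S\N)\S  <  k=5
[2,6] S\N  <  k=3
[1,6] S\PP  <B  k=2
[0,6] S  <  k=1

[0,6] S   <
  [0,1] "park" : PP
  [1,6] S\PP   <B
    [1,2] "bone" : N\PP
    [2,6] S\N   <
      [2,3] "song" : S
      [3,6] (S\N)\S   <
        [3,5] NP   <
          [3,4] "liked" : NP\S
          [4,5] "every" : NP\(NP\S)
        [5,6] "dog" : ((S\N)\S)\NP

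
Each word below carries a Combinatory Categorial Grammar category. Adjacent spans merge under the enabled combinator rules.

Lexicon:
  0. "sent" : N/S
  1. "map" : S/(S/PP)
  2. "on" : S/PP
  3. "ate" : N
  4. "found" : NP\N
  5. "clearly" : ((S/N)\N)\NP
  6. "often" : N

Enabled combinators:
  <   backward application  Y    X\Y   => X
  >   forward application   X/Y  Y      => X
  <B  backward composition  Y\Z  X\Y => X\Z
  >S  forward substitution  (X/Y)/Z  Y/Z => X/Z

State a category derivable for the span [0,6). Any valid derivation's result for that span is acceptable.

S/N

[0,7] S   >
  [0,6] S/N   <
    [0,3] N   >
      [0,1] "sent" : N/S
      [1,3] S   >
        [1,2] "map" : S/(S/PP)
        [2,3] "on" : S/PP
    [3,6] (S/N)\N   <
      [3,5] NP   <
        [3,4] "ate" : N
        [4,5] "found" : NP\N
      [5,6] "clearly" : ((S/N)\N)\NP
  [6,7] "often" : N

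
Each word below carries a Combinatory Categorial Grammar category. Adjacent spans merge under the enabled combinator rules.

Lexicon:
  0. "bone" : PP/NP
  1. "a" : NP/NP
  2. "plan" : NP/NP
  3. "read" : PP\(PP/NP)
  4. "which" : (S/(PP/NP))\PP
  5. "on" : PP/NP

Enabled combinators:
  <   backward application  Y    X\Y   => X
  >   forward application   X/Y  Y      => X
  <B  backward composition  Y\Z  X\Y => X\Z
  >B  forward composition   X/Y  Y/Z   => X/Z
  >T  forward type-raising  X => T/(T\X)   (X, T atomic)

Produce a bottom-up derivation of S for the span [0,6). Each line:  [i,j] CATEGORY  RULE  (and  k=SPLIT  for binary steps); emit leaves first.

[0,6] S   >
  [0,5] S/(PP/NP)   <
    [0,4] PP   <
      [0,3] PP/NP   >B
        [0,2] PP/NP   >B
          [0,1] "bone" : PP/NP
          [1,2] "a" : NP/NP
        [2,3] "plan" : NP/NP
      [3,4] "read" : PP\(PP/NP)
    [4,5] "which" : (S/(PP/NP))\PP
  [5,6] "on" : PP/NP

[0,1] PP/NP  lex  "bone"
[1,2] NP/NP  lex  "a"
[0,2] PP/NP  >B  k=1
[2,3] NP/NP  lex  "plan"
[0,3] PP/NP  >B  k=2
[3,4] PP\(PP/NP)  lex  "read"
[0,4] PP  <  k=3
[4,5] (S/(PP/NP))\PP  lex  "which"
[0,5] S/(PP/NP)  <  k=4
[5,6] PP/NP  lex  "on"
[0,6] S  >  k=5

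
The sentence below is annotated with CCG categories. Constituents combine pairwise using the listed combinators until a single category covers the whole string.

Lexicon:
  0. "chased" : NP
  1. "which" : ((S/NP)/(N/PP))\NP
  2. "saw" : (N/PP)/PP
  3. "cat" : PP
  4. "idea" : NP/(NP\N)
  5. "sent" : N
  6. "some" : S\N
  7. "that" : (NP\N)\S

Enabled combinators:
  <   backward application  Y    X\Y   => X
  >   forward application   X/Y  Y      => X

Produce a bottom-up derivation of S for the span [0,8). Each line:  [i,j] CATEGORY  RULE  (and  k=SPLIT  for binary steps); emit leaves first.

[0,1] NP  lex  "chased"
[1,2] ((S/NP)/(N/PP))\NP  lex  "which"
[0,2] (S/NP)/(N/PP)  <  k=1
[2,3] (N/PP)/PP  lex  "saw"
[3,4] PP  lex  "cat"
[2,4] N/PP  >  k=3
[0,4] S/NP  >  k=2
[4,5] NP/(NP\N)  lex  "idea"
[5,6] N  lex  "sent"
[6,7] S\N  lex  "some"
[5,7] S  <  k=6
[7,8] (NP\N)\S  lex  "that"
[5,8] NP\N  <  k=7
[4,8] NP  >  k=5
[0,8] S  >  k=4

[0,8] S   >
  [0,4] S/NP   >
    [0,2] (S/NP)/(N/PP)   <
      [0,1] "chased" : NP
      [1,2] "which" : ((S/NP)/(N/PP))\NP
    [2,4] N/PP   >
      [2,3] "saw" : (N/PP)/PP
      [3,4] "cat" : PP
  [4,8] NP   >
    [4,5] "idea" : NP/(NP\N)
    [5,8] NP\N   <
      [5,7] S   <
        [5,6] "sent" : N
        [6,7] "some" : S\N
      [7,8] "that" : (NP\N)\S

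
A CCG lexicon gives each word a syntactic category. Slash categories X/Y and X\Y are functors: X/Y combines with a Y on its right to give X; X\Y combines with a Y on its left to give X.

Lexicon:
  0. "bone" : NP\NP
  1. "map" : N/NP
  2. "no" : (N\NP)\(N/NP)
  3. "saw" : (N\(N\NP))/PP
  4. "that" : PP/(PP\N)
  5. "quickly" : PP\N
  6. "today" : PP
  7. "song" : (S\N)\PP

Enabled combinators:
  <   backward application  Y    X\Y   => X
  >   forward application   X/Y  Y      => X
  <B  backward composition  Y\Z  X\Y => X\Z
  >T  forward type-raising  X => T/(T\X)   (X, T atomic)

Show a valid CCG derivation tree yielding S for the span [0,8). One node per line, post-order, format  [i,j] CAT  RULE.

[0,1] NP\NP  lex  "bone"
[1,2] N/NP  lex  "map"
[2,3] (N\NP)\(N/NP)  lex  "no"
[1,3] N\NP  <  k=2
[0,3] N\NP  <B  k=1
[3,4] (N\(N\NP))/PP  lex  "saw"
[4,5] PP/(PP\N)  lex  "that"
[5,6] PP\N  lex  "quickly"
[4,6] PP  >  k=5
[3,6] N\(N\NP)  >  k=4
[0,6] N  <  k=3
[6,7] PP  lex  "today"
[7,8] (S\N)\PP  lex  "song"
[6,8] S\N  <  k=7
[0,8] S  <  k=6

[0,8] S   <
  [0,6] N   <
    [0,3] N\NP   <B
      [0,1] "bone" : NP\NP
      [1,3] N\NP   <
        [1,2] "map" : N/NP
        [2,3] "no" : (N\NP)\(N/NP)
    [3,6] N\(N\NP)   >
      [3,4] "saw" : (N\(N\NP))/PP
      [4,6] PP   >
        [4,5] "that" : PP/(PP\N)
        [5,6] "quickly" : PP\N
  [6,8] S\N   <
    [6,7] "today" : PP
    [7,8] "song" : (S\N)\PP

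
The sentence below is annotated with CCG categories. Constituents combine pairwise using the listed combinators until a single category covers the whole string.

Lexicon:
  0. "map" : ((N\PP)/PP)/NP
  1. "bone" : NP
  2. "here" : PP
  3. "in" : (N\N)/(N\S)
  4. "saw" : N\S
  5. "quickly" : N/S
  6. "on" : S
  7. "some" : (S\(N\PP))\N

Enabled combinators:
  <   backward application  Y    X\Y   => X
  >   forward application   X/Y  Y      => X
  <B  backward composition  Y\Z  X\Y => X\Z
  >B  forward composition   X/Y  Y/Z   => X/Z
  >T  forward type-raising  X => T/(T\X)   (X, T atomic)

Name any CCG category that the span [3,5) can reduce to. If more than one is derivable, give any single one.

[0,8] S   <
  [0,5] N\PP   <B
    [0,3] N\PP   >
      [0,2] (N\PP)/PP   >
        [0,1] "map" : ((N\PP)/PP)/NP
        [1,2] "bone" : NP
      [2,3] "here" : PP
    [3,5] N\N   >
      [3,4] "in" : (N\N)/(N\S)
      [4,5] "saw" : N\S
  [5,8] S\(N\PP)   <
    [5,7] N   >
      [5,6] "quickly" : N/S
      [6,7] "on" : S
    [7,8] "some" : (S\(N\PP))\N

N\N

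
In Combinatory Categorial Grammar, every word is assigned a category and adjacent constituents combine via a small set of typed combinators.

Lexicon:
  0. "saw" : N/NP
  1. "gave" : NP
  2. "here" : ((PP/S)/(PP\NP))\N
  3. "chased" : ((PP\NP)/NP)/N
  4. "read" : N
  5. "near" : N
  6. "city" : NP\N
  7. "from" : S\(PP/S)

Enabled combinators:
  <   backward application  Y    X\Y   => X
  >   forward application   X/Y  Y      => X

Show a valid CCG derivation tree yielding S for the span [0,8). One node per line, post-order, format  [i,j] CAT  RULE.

[0,8] S   <
  [0,7] PP/S   >
    [0,3] (PP/S)/(PP\NP)   <
      [0,2] N   >
        [0,1] "saw" : N/NP
        [1,2] "gave" : NP
      [2,3] "here" : ((PP/S)/(PP\NP))\N
    [3,7] PP\NP   >
      [3,5] (PP\NP)/NP   >
        [3,4] "chased" : ((PP\NP)/NP)/N
        [4,5] "read" : N
      [5,7] NP   <
        [5,6] "near" : N
        [6,7] "city" : NP\N
  [7,8] "from" : S\(PP/S)

[0,1] N/NP  lex  "saw"
[1,2] NP  lex  "gave"
[0,2] N  >  k=1
[2,3] ((PP/S)/(PP\NP))\N  lex  "here"
[0,3] (PP/S)/(PP\NP)  <  k=2
[3,4] ((PP\NP)/NP)/N  lex  "chased"
[4,5] N  lex  "read"
[3,5] (PP\NP)/NP  >  k=4
[5,6] N  lex  "near"
[6,7] NP\N  lex  "city"
[5,7] NP  <  k=6
[3,7] PP\NP  >  k=5
[0,7] PP/S  >  k=3
[7,8] S\(PP/S)  lex  "from"
[0,8] S  <  k=7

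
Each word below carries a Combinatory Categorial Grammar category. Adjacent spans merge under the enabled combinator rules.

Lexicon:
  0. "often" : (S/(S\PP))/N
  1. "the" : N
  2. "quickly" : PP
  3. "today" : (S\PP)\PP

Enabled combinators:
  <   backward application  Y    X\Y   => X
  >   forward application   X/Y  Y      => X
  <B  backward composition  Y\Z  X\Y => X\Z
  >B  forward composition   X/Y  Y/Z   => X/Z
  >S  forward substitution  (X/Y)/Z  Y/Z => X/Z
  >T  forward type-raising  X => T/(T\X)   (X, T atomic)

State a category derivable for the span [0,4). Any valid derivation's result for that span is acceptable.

S

[0,4] S   >
  [0,2] S/(S\PP)   >
    [0,1] "often" : (S/(S\PP))/N
    [1,2] "the" : N
  [2,4] S\PP   <
    [2,3] "quickly" : PP
    [3,4] "today" : (S\PP)\PP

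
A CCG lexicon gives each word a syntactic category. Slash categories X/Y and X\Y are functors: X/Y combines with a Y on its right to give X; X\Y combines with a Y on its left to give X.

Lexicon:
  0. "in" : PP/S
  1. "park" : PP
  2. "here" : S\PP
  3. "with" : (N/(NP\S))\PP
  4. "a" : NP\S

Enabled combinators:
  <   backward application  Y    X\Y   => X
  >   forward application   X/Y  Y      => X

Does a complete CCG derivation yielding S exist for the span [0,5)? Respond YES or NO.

PP/S PP S\PP (N/(NP\S))\PP NP\S
CKY chart[0,5] = {N}; S ∉ chart

NO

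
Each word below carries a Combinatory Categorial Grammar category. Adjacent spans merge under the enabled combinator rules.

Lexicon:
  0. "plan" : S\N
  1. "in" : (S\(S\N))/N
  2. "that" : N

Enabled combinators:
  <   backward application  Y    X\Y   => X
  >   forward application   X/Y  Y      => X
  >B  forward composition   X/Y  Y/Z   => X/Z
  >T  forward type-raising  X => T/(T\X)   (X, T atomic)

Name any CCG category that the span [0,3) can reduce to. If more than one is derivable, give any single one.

[0,3] S   <
  [0,1] "plan" : S\N
  [1,3] S\(S\N)   >
    [1,2] "in" : (S\(S\N))/N
    [2,3] "that" : N

S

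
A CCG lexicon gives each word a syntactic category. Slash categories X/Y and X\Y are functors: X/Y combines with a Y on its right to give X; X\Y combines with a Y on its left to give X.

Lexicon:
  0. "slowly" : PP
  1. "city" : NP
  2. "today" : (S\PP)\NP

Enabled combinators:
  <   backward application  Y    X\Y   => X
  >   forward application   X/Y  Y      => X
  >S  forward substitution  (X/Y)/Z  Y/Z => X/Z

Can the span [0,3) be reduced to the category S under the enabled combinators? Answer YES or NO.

[0,3] S   <
  [0,1] "slowly" : PP
  [1,3] S\PP   <
    [1,2] "city" : NP
    [2,3] "today" : (S\PP)\NP

YES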